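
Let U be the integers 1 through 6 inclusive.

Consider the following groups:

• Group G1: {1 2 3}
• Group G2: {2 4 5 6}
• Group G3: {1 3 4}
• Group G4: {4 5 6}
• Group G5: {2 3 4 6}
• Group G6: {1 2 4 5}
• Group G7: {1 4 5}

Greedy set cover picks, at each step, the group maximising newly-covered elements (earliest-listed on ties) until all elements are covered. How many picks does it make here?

Greedy: pick G2 (covers 4 new) → pick G1 (covers 2 new). Total picks: 2.

2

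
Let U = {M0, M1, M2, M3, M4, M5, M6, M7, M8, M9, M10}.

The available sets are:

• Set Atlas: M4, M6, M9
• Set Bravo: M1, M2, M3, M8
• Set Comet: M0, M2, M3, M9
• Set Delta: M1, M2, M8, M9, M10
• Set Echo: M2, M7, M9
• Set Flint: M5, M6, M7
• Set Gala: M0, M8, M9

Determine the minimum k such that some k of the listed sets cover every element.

4

Atlas, Comet, Delta, and Flint cover everything between them: the union {M0, M1, M2, M3, M4, M5, M6, M7, M8, M9, M10} is all of U.
No 3 of the 7 sets cover everything (all 35 combinations miss at least one element), so 4 is optimal.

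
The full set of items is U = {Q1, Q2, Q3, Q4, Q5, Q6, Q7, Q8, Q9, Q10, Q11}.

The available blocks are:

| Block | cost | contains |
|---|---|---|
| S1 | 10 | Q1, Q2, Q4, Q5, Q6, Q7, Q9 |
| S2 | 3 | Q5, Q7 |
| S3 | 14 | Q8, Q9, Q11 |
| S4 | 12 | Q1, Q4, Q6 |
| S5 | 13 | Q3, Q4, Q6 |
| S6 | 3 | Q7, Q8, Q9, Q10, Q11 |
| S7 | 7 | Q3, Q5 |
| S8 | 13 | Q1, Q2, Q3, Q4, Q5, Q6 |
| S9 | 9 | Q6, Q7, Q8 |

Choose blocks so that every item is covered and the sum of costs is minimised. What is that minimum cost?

16

S6, S8 together cover every item (S6 ∪ S8 = {Q1, Q2, Q3, Q4, Q5, Q6, Q7, Q8, Q9, Q10, Q11}); total cost 3 + 13 = 16.
The greedy pick S6, S1, S7 costs 20; no covering selection beats 16.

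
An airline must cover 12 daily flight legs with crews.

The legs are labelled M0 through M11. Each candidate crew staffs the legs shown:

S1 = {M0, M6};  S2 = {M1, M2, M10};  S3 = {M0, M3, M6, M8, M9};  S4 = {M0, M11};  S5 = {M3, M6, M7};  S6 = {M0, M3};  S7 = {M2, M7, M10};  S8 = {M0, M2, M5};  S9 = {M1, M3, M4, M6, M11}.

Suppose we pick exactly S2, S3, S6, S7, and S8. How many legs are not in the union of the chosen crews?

Union of S2, S3, S6, S7, S8 = {M0, M1, M2, M3, M5, M6, M7, M8, M9, M10}.
Not covered: M4, M11 — 2 legs.

2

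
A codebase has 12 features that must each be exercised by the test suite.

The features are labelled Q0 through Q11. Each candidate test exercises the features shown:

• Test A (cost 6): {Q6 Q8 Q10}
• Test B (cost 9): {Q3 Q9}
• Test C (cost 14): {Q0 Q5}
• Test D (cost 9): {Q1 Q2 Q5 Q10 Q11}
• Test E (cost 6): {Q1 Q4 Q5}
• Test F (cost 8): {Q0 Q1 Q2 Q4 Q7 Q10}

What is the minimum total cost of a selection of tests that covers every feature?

A, B, D, F together cover every feature (A ∪ B ∪ D ∪ F = {Q0, Q1, Q2, Q3, Q4, Q5, Q6, Q7, Q8, Q9, Q10, Q11}); total cost 6 + 9 + 9 + 8 = 32.
No covering selection has total cost below 32.

32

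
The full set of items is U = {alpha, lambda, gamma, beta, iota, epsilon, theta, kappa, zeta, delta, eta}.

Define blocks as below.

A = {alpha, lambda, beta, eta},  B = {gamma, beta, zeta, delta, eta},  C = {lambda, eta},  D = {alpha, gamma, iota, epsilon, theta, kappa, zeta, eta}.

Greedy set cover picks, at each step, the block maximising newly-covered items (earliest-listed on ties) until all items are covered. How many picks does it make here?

3

Greedy: pick D (covers 8 new) → pick A (covers 2 new) → pick B (covers 1 new). Total picks: 3.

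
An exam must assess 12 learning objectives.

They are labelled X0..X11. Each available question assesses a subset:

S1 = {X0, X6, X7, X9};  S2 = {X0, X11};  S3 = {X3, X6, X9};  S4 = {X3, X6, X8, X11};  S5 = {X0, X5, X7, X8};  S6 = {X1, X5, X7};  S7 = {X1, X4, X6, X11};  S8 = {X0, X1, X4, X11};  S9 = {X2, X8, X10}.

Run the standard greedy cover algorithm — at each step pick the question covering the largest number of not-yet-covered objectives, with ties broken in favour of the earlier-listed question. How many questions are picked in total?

Greedy: pick S1 (covers 4 new) → pick S4 (covers 3 new) → pick S6 (covers 2 new) → pick S9 (covers 2 new) → pick S7 (covers 1 new). Total picks: 5.
(The true minimum cover uses only 4 questions, so greedy is not optimal here.)

5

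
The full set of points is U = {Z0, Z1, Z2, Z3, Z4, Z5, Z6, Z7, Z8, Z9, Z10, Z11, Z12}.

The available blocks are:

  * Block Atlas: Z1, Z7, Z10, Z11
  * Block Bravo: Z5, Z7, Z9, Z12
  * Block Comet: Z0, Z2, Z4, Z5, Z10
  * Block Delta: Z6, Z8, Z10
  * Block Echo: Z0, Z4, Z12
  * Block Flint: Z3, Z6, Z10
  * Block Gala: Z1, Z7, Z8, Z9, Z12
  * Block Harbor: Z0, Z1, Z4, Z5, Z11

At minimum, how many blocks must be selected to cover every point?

Atlas, Comet, Flint, and Gala cover everything between them: the union {Z0, Z1, Z2, Z3, Z4, Z5, Z6, Z7, Z8, Z9, Z10, Z11, Z12} is all of U.
No 3 of the 8 blocks cover everything (all 56 combinations miss at least one point), so 4 is optimal.

4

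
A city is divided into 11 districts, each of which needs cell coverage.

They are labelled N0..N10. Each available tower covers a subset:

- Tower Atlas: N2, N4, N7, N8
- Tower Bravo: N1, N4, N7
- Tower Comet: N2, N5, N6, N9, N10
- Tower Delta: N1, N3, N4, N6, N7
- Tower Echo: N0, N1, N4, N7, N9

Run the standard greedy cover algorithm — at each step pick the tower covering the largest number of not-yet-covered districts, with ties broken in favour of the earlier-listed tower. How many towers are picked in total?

4

Greedy: pick Comet (covers 5 new) → pick Delta (covers 4 new) → pick Atlas (covers 1 new) → pick Echo (covers 1 new). Total picks: 4.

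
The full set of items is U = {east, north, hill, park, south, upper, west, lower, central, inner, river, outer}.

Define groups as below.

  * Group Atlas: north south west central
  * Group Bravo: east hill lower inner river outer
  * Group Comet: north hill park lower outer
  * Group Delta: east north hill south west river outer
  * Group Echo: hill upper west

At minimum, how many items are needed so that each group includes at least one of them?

Take H = {west, lower}. Each listed group contains at least one of these, so H is a hitting set of size 2.
The groups Atlas, Bravo are pairwise disjoint, so any hitting set needs a separate item for each — at least 2. Hence 2 is optimal.

2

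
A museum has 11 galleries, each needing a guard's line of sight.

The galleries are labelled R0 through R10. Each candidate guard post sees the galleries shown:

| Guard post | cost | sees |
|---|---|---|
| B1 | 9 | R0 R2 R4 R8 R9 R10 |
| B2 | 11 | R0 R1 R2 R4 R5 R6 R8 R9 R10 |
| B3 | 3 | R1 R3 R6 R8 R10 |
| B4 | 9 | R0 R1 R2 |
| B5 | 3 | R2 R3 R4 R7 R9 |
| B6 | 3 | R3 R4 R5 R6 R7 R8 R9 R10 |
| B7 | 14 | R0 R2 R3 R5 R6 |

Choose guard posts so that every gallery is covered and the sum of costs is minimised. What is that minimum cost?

12

B4, B6 together cover every gallery (B4 ∪ B6 = {R0, R1, R2, R3, R4, R5, R6, R7, R8, R9, R10}); total cost 9 + 3 = 12.
The greedy pick B6, B3, B5, B1 costs 18; no covering selection beats 12.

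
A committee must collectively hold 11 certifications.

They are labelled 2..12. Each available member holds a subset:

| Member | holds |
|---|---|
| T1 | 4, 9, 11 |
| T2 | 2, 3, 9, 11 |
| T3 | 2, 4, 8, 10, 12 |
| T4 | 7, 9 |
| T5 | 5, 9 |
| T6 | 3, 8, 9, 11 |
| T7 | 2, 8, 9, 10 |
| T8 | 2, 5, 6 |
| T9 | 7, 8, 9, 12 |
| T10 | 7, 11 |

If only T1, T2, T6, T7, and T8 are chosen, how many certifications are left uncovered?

2

Union of T1, T2, T6, T7, T8 = {2, 3, 4, 5, 6, 8, 9, 10, 11}.
Not covered: 7, 12 — 2 certifications.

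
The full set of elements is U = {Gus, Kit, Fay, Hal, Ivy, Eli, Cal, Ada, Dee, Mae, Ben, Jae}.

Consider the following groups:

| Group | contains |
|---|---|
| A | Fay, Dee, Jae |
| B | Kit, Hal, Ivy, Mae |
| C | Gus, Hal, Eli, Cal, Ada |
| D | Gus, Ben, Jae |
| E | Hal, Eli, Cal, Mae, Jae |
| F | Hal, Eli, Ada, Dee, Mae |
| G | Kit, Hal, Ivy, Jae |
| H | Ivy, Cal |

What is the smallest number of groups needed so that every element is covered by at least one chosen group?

A, B, C, and D cover everything between them: the union {Gus, Kit, Fay, Hal, Ivy, Eli, Cal, Ada, Dee, Mae, Ben, Jae} is all of U.
No 3 of the 8 groups cover everything (all 56 combinations miss at least one element), so 4 is optimal.

4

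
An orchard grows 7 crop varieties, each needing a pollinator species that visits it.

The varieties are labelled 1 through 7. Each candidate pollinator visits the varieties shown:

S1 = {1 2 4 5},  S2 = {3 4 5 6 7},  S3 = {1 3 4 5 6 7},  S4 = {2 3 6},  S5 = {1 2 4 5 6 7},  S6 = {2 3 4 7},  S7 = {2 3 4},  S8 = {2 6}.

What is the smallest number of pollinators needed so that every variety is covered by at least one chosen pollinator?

S3 and S6 together: S3 ∪ S6 = {1, 2, 3, 4, 5, 6, 7} — every variety is covered.
No single pollinator has all 7 varieties (the largest, S3, has 6), so 2 is optimal.

2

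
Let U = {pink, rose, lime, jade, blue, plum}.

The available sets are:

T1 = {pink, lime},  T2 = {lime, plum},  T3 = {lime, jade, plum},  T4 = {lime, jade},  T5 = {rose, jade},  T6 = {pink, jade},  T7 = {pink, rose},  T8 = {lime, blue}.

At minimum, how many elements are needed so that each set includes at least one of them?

3

Take H = {rose, lime, jade}. Each listed set contains at least one of these, so H is a hitting set of size 3.
No choice of 2 elements meets every set, so 3 is the minimum.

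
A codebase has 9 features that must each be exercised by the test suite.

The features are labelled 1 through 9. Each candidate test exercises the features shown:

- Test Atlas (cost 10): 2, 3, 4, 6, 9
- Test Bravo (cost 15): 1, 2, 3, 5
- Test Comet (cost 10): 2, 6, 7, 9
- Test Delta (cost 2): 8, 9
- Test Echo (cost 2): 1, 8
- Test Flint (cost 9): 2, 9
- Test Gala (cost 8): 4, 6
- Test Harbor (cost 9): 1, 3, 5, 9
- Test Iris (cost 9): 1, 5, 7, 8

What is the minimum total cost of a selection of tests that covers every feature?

Atlas, Iris together cover every feature (Atlas ∪ Iris = {1, 2, 3, 4, 5, 6, 7, 8, 9}); total cost 10 + 9 = 19.
The greedy pick Delta, Echo, Atlas, Iris costs 23; no covering selection beats 19.

19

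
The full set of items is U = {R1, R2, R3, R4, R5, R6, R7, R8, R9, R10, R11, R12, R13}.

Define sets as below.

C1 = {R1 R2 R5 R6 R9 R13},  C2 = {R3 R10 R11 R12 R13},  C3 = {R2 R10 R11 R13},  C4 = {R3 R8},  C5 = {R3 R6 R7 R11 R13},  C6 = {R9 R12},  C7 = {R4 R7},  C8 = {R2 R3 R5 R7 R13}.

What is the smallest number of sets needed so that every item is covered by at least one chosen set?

4

C1, C2, C4, and C7 cover everything between them: the union {R1, R2, R3, R4, R5, R6, R7, R8, R9, R10, R11, R12, R13} is all of U.
No 3 of the 8 sets cover everything (all 56 combinations miss at least one item), so 4 is optimal.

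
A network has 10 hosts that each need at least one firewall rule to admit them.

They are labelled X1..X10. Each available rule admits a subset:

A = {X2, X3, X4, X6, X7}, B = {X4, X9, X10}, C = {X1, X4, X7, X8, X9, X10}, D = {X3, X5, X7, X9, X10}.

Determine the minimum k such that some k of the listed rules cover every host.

Take {A, C, D}. Their union is {X1, X2, X3, X4, X5, X6, X7, X8, X9, X10}, which is all 10 hosts.
Only C contains X1, so C is forced; the remaining 4 hosts need at least 2 more rules (each remaining rule adds at most 3) — so at least 3 rules are needed, and 3 is optimal.

3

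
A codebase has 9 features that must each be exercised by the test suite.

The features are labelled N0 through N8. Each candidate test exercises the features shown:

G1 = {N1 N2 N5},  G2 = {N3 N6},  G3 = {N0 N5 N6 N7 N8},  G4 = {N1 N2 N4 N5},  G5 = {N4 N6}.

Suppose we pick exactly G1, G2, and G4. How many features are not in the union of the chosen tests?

Union of G1, G2, G4 = {N1, N2, N3, N4, N5, N6}.
Not covered: N0, N7, N8 — 3 features.

3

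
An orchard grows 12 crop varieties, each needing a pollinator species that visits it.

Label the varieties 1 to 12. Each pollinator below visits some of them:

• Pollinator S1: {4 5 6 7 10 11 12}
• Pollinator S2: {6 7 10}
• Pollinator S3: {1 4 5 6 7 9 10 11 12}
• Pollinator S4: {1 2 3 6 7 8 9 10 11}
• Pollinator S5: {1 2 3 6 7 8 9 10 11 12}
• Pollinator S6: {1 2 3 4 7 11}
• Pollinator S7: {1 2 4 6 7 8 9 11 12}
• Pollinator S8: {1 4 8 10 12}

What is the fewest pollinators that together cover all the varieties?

S3 and S5 together: S3 ∪ S5 = {1, 2, 3, 4, 5, 6, 7, 8, 9, 10, 11, 12} — every variety is covered.
No single pollinator has all 12 varieties (the largest, S5, has 10), so 2 is optimal.

2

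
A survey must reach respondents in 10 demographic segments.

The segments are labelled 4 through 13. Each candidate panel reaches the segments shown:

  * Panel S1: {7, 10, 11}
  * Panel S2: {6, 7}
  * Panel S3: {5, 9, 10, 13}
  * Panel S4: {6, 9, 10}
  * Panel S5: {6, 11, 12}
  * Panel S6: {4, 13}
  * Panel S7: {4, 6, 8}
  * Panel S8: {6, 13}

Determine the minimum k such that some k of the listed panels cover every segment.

4

S1 and S3 and S5 and S7 together: S1 ∪ S3 ∪ S5 ∪ S7 = {4, 5, 6, 7, 8, 9, 10, 11, 12, 13} — every segment is covered.
No 3 of the 8 panels cover everything (all 56 combinations miss at least one segment), so 4 is optimal.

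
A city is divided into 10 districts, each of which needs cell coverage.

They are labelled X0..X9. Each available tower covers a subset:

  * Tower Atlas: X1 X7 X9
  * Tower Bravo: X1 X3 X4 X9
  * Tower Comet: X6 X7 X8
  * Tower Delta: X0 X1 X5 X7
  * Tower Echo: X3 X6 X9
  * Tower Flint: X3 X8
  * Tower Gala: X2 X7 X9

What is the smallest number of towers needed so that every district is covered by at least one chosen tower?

4

Take {Bravo, Comet, Delta, Gala}. Their union is {X0, X1, X2, X3, X4, X5, X6, X7, X8, X9}, which is all 10 districts.
Only Gala contains X2, so Gala is forced; the remaining 7 districts need at least 3 more towers (each remaining tower adds at most 3) — so at least 4 towers are needed, and 4 is optimal.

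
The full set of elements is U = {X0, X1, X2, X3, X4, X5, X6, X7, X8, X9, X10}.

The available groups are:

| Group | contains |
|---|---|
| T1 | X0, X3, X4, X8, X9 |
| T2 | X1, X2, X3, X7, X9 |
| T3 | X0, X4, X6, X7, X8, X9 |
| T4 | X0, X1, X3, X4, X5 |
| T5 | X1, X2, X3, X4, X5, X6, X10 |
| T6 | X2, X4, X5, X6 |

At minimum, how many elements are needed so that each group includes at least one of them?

H = {X4, X9} meets every group (each contains at least one member of H), and |H| = 2.
No single element lies in every group, so at least 2 are needed and 2 is optimal.

2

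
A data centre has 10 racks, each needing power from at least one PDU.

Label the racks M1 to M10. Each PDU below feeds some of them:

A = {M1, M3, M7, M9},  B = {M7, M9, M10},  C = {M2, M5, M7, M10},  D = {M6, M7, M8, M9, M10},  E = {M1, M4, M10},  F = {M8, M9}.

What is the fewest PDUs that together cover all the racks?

Take {A, C, D, E}. Their union is {M1, M2, M3, M4, M5, M6, M7, M8, M9, M10}, which is all 10 racks.
Only D contains M6, so D is forced; the remaining 5 racks need at least 3 more PDUs (each remaining PDU adds at most 2) — so at least 4 PDUs are needed, and 4 is optimal.

4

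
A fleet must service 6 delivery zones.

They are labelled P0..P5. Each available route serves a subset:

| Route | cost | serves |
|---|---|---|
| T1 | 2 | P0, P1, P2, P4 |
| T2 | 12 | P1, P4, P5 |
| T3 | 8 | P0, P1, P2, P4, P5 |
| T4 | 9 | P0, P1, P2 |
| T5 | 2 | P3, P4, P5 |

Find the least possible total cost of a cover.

T1, T5 together cover every zone (T1 ∪ T5 = {P0, P1, P2, P3, P4, P5}); total cost 2 + 2 = 4.
No covering selection has total cost below 4.

4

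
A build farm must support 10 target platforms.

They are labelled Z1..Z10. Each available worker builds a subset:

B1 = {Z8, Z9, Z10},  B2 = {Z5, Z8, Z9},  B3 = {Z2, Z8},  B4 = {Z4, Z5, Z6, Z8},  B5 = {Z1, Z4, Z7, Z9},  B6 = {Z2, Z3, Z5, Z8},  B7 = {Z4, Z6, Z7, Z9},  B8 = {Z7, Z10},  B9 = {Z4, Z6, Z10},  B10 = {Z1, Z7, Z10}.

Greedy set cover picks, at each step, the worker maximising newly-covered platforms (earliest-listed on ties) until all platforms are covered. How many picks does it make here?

4

Greedy: pick B4 (covers 4 new) → pick B5 (covers 3 new) → pick B6 (covers 2 new) → pick B1 (covers 1 new). Total picks: 4.
(The true minimum cover uses only 3 workers, so greedy is not optimal here.)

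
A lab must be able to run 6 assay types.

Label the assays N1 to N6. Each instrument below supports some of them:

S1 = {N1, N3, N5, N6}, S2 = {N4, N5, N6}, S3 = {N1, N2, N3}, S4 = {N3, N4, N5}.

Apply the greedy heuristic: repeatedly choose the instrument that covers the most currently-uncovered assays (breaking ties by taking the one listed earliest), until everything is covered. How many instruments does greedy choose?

3

Greedy: pick S1 (covers 4 new) → pick S2 (covers 1 new) → pick S3 (covers 1 new). Total picks: 3.
(The true minimum cover uses only 2 instruments, so greedy is not optimal here.)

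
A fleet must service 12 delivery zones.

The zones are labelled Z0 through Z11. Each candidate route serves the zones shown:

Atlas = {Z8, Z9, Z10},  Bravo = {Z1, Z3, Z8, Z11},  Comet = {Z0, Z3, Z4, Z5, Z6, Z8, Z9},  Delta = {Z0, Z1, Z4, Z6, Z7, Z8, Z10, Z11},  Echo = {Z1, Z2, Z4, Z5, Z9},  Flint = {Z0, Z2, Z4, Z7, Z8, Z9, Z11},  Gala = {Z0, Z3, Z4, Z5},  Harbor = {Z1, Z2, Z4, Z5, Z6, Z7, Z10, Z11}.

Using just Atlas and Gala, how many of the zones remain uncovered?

Union of Atlas, Gala = {Z0, Z3, Z4, Z5, Z8, Z9, Z10}.
Not covered: Z1, Z2, Z6, Z7, Z11 — 5 zones.

5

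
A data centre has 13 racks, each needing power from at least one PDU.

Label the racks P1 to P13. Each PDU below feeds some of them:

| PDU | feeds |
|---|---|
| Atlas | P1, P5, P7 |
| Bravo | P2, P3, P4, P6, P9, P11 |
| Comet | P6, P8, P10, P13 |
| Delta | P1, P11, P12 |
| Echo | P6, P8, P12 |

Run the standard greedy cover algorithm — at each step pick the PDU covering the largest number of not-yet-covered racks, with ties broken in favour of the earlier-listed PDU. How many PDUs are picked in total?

4

Greedy: pick Bravo (covers 6 new) → pick Atlas (covers 3 new) → pick Comet (covers 3 new) → pick Delta (covers 1 new). Total picks: 4.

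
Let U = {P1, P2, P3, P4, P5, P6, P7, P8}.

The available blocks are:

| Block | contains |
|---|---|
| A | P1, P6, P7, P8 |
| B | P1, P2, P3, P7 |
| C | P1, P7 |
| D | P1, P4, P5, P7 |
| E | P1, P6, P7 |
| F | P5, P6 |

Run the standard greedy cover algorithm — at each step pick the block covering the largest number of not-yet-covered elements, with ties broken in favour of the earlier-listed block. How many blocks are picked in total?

Greedy: pick A (covers 4 new) → pick B (covers 2 new) → pick D (covers 2 new). Total picks: 3.

3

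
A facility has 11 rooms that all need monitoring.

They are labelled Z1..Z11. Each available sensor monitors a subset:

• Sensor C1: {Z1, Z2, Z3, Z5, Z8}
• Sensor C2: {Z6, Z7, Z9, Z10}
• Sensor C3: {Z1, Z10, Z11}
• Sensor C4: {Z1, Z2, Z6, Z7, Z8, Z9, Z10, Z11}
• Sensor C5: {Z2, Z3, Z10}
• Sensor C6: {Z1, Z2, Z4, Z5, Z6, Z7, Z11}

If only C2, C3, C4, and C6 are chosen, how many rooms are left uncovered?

Union of C2, C3, C4, C6 = {Z1, Z2, Z4, Z5, Z6, Z7, Z8, Z9, Z10, Z11}.
Not covered: Z3 — 1 room.

1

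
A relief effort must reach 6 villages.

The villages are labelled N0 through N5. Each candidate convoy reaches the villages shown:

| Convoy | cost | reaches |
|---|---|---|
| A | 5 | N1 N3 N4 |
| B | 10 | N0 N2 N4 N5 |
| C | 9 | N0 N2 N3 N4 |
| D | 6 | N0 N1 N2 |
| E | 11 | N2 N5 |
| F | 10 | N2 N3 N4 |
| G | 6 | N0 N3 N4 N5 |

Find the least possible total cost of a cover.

12

D, G together cover every village (D ∪ G = {N0, N1, N2, N3, N4, N5}); total cost 6 + 6 = 12.
No covering selection has total cost below 12.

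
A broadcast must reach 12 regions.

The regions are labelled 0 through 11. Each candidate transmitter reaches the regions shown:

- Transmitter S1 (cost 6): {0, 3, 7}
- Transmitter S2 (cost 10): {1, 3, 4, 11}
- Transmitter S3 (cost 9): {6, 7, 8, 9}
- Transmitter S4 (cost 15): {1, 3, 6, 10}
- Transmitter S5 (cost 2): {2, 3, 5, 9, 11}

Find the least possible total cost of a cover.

42

S1, S2, S3, S4, S5 together cover every region (S1 ∪ S2 ∪ S3 ∪ S4 ∪ S5 = {0, 1, 2, 3, 4, 5, 6, 7, 8, 9, 10, 11}); total cost 6 + 10 + 9 + 15 + 2 = 42.
No covering selection has total cost below 42.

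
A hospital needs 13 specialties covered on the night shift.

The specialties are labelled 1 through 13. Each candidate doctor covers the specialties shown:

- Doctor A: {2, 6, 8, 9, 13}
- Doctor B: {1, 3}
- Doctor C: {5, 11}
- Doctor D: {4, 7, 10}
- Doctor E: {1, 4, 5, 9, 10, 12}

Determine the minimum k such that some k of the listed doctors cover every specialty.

A and B and C and D and E together: A ∪ B ∪ C ∪ D ∪ E = {1, 2, 3, 4, 5, 6, 7, 8, 9, 10, 11, 12, 13} — every specialty is covered.
No 4 of the 5 doctors cover everything (all 5 combinations miss at least one specialty), so 5 is optimal.

5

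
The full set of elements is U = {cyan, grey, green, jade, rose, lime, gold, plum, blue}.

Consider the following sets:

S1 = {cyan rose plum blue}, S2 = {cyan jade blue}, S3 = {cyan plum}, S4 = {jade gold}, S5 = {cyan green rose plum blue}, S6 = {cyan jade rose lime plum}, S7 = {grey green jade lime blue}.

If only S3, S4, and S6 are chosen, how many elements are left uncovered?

3

Union of S3, S4, S6 = {cyan, jade, rose, lime, gold, plum}.
Not covered: grey, green, blue — 3 elements.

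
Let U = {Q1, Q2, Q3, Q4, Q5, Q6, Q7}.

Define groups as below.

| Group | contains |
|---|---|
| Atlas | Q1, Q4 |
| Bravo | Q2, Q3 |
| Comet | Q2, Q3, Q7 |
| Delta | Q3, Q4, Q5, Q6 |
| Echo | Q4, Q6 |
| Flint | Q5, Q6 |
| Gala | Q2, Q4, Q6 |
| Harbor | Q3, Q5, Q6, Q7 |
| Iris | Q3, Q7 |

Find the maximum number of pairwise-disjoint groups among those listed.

3

Atlas, Bravo, Flint are pairwise disjoint (Atlas={Q1,Q4}; Bravo={Q2,Q3}; Flint={Q5,Q6}).
Every remaining group overlaps one of these, and no 4 of the listed groups are pairwise disjoint, so 3 is the maximum.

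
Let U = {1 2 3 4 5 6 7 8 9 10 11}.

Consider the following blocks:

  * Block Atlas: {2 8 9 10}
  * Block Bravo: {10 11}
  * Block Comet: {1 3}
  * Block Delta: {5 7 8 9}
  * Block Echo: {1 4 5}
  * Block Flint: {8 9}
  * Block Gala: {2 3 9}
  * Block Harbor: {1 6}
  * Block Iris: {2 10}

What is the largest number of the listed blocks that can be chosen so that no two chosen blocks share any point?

3

Bravo, Comet, Delta are pairwise disjoint (Bravo={10,11}; Comet={1,3}; Delta={5,7,8,9}).
Every remaining block overlaps one of these, and no 4 of the listed blocks are pairwise disjoint, so 3 is the maximum.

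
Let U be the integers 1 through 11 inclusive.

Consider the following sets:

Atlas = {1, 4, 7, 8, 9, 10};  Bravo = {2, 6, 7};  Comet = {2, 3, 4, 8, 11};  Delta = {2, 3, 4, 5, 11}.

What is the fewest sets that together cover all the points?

Atlas, Bravo, and Delta cover everything between them: the union {1, 2, 3, 4, 5, 6, 7, 8, 9, 10, 11} is all of U.
Only Atlas contains 1, so Atlas is forced; the remaining 5 points need at least 2 more sets (each remaining set adds at most 4) — so at least 3 sets are needed, and 3 is optimal.

3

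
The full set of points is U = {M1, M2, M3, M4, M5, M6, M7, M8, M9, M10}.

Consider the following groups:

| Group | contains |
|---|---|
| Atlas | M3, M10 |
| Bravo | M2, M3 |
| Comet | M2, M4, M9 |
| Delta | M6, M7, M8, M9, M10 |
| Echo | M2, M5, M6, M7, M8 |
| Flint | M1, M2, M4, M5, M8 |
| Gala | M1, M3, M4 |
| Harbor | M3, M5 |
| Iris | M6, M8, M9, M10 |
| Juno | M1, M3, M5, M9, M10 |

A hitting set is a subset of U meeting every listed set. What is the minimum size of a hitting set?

H = {M3, M4, M8} meets every group (each contains at least one member of H), and |H| = 3.
No choice of 2 points meets every group, so 3 is the minimum.

3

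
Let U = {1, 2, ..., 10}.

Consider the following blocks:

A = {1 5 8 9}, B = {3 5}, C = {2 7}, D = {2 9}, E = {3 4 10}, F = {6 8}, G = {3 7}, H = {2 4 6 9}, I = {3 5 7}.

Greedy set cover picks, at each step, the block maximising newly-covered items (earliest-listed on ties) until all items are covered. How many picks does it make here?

Greedy: pick A (covers 4 new) → pick E (covers 3 new) → pick C (covers 2 new) → pick F (covers 1 new). Total picks: 4.

4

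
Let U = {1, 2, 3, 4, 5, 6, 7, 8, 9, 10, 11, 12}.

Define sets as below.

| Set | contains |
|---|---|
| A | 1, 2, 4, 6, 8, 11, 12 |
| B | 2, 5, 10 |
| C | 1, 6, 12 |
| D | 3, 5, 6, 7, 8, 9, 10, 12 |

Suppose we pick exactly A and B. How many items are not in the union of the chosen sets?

3

Union of A, B = {1, 2, 4, 5, 6, 8, 10, 11, 12}.
Not covered: 3, 7, 9 — 3 items.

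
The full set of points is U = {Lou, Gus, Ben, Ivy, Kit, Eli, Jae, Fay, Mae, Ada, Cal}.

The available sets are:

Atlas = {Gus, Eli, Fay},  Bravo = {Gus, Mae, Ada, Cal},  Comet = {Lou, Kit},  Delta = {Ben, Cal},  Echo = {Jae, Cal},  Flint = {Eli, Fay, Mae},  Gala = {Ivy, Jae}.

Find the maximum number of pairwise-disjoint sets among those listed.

4

Atlas, Comet, Delta, Gala are pairwise disjoint (Atlas={Gus,Eli,Fay}; Comet={Lou,Kit}; Delta={Ben,Cal}; Gala={Ivy,Jae}).
Every remaining set overlaps one of these, and no 5 of the listed sets are pairwise disjoint, so 4 is the maximum.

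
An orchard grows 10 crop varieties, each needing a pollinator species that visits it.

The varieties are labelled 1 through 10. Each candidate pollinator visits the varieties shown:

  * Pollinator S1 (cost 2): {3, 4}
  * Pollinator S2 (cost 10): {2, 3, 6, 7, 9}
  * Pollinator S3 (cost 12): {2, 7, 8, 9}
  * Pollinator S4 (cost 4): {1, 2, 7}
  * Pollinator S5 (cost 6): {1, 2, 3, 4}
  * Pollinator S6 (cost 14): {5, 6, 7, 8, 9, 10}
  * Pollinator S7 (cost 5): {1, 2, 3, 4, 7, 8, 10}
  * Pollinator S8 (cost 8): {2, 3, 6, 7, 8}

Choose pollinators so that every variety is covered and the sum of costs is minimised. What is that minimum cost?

19

S6, S7 together cover every variety (S6 ∪ S7 = {1, 2, 3, 4, 5, 6, 7, 8, 9, 10}); total cost 14 + 5 = 19.
No covering selection has total cost below 19.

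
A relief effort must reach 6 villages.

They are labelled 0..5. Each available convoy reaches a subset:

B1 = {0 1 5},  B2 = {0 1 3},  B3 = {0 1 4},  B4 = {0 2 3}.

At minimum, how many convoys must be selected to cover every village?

3

Take {B1, B3, B4}. Their union is {0, 1, 2, 3, 4, 5}, which is all 6 villages.
Only B4 contains 2, so B4 is forced; the remaining 3 villages need at least 2 more convoys (each remaining convoy adds at most 2) — so at least 3 convoys are needed, and 3 is optimal.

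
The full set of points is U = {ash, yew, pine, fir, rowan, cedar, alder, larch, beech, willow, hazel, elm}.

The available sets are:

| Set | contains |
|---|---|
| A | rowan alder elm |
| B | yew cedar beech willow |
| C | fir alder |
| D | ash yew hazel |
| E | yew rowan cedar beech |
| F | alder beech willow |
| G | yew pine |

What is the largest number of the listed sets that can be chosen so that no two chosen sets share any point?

2

C, E are pairwise disjoint (C={fir,alder}; E={yew,rowan,cedar,beech}).
Every remaining set overlaps one of these, and no 3 of the listed sets are pairwise disjoint, so 2 is the maximum.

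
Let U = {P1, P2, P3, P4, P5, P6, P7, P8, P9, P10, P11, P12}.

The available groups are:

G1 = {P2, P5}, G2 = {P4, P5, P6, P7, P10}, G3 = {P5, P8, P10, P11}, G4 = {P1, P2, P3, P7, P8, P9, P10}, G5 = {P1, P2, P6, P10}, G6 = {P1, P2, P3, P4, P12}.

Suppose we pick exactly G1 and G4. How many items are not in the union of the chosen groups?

4

Union of G1, G4 = {P1, P2, P3, P5, P7, P8, P9, P10}.
Not covered: P4, P6, P11, P12 — 4 items.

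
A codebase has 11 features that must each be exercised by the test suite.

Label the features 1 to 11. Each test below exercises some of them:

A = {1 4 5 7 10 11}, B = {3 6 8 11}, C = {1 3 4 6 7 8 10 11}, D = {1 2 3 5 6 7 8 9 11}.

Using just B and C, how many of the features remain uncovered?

3

Union of B, C = {1, 3, 4, 6, 7, 8, 10, 11}.
Not covered: 2, 5, 9 — 3 features.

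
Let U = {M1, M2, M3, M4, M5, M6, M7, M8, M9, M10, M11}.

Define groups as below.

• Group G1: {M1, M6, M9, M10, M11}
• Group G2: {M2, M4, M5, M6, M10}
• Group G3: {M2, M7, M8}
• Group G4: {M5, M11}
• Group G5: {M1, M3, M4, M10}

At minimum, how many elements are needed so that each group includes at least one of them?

Take H = {M5, M7, M10}. Each listed group contains at least one of these, so H is a hitting set of size 3.
The groups G3, G4, G5 are pairwise disjoint, so any hitting set needs a separate element for each — at least 3. Hence 3 is optimal.

3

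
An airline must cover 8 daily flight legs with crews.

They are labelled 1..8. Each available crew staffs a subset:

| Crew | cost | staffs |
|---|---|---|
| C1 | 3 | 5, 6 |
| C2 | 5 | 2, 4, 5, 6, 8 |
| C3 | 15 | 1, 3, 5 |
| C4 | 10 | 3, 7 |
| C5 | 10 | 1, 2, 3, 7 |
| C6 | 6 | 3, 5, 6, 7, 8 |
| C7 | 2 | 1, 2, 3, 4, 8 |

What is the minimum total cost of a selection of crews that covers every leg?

8

C6, C7 together cover every leg (C6 ∪ C7 = {1, 2, 3, 4, 5, 6, 7, 8}); total cost 6 + 2 = 8.
The greedy pick C7, C1, C6 costs 11; no covering selection beats 8.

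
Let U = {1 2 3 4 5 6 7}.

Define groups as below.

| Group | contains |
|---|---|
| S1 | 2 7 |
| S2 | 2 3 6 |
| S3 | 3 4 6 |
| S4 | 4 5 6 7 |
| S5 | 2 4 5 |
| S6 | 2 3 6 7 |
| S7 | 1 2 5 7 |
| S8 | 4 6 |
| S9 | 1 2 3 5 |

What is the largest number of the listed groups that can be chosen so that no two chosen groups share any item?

2

S1, S8 are pairwise disjoint (S1={2,7}; S8={4,6}).
Every remaining group overlaps one of these, and no 3 of the listed groups are pairwise disjoint, so 2 is the maximum.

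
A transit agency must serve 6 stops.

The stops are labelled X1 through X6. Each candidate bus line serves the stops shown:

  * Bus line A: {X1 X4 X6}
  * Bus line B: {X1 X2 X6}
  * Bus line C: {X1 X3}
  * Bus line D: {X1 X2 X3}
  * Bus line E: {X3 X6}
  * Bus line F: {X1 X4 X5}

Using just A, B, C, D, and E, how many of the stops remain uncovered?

Union of A, B, C, D, E = {X1, X2, X3, X4, X6}.
Not covered: X5 — 1 stop.

1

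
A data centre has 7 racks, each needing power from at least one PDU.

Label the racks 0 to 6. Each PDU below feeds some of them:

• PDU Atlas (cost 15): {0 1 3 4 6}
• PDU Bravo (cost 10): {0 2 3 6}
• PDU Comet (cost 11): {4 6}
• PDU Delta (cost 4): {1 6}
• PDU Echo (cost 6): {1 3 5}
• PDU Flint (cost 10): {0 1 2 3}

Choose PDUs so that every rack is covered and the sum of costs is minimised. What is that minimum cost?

Comet, Echo, Flint together cover every rack (Comet ∪ Echo ∪ Flint = {0, 1, 2, 3, 4, 5, 6}); total cost 11 + 6 + 10 = 27.
The greedy pick Delta, Echo, Bravo, Comet costs 31; no covering selection beats 27.

27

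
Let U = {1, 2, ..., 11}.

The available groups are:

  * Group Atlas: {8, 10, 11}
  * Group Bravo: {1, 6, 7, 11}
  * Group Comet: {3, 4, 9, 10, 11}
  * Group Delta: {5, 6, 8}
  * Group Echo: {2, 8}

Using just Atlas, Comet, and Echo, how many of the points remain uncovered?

Union of Atlas, Comet, Echo = {2, 3, 4, 8, 9, 10, 11}.
Not covered: 1, 5, 6, 7 — 4 points.

4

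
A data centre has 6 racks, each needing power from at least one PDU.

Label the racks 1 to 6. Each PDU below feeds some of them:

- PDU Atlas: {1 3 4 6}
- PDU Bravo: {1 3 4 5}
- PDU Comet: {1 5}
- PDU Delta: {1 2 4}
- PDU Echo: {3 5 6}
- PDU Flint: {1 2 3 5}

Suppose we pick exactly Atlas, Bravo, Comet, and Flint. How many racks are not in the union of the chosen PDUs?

0

Union of Atlas, Bravo, Comet, Flint = {1, 2, 3, 4, 5, 6} — that's every rack, so 0 are uncovered.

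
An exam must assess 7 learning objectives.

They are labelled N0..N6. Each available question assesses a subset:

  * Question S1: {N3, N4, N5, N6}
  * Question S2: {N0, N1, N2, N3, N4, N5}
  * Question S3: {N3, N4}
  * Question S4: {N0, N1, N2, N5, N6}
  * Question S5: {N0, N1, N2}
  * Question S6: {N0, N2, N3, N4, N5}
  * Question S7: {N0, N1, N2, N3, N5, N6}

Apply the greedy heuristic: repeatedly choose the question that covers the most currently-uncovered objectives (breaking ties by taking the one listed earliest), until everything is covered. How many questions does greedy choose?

2

Greedy: pick S2 (covers 6 new) → pick S1 (covers 1 new). Total picks: 2.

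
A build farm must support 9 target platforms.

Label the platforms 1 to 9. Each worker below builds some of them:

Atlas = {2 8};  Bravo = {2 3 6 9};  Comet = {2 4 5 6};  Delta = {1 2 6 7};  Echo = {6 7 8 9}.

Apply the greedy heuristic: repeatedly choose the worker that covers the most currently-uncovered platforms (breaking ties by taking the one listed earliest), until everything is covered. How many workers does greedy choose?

4

Greedy: pick Bravo (covers 4 new) → pick Comet (covers 2 new) → pick Delta (covers 2 new) → pick Atlas (covers 1 new). Total picks: 4.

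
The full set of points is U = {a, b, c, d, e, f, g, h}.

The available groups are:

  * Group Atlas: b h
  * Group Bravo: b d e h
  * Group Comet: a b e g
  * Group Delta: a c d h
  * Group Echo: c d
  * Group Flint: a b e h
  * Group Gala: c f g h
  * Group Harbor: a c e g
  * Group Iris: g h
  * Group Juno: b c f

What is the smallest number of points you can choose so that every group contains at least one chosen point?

3

The 3 points {c, g, h} hit every group.
No choice of 2 points meets every group, so 3 is the minimum.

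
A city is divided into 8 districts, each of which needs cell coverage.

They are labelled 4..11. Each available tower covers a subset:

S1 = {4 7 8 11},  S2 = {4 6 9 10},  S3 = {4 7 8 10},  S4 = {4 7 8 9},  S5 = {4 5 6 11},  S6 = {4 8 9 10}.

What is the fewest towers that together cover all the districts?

S4 and S5 and S6 together: S4 ∪ S5 ∪ S6 = {4, 5, 6, 7, 8, 9, 10, 11} — every district is covered.
Only S5 contains 5, so S5 is forced; the remaining 4 districts need at least 2 more towers (each remaining tower adds at most 3) — so at least 3 towers are needed, and 3 is optimal.

3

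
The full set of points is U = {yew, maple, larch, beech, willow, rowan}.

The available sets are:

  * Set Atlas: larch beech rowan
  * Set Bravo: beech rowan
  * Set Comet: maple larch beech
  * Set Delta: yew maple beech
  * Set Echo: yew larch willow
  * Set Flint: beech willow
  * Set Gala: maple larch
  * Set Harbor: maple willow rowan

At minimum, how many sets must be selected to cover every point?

Atlas, Delta, and Flint cover everything between them: the union {yew, maple, larch, beech, willow, rowan} is all of U.
No 2 of the 8 sets cover everything (all 28 combinations miss at least one point), so 3 is optimal.

3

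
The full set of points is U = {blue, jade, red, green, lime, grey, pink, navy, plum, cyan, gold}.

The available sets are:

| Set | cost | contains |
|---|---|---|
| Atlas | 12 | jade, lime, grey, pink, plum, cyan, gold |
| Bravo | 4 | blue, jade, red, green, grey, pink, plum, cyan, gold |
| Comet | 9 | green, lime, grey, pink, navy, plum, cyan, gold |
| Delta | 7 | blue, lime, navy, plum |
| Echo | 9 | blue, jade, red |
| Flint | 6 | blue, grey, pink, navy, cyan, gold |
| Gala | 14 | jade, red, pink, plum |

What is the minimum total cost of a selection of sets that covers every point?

Bravo, Delta together cover every point (Bravo ∪ Delta = {blue, jade, red, green, lime, grey, pink, navy, plum, cyan, gold}); total cost 4 + 7 = 11.
No covering selection has total cost below 11.

11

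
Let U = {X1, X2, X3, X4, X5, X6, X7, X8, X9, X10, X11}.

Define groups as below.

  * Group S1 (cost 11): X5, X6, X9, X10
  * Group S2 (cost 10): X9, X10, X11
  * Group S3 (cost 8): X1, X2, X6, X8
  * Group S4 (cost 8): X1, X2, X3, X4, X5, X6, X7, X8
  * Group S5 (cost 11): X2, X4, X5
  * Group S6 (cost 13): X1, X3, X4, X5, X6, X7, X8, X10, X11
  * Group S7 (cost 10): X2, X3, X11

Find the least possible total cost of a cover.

S2, S4 together cover every element (S2 ∪ S4 = {X1, X2, X3, X4, X5, X6, X7, X8, X9, X10, X11}); total cost 10 + 8 = 18.
No covering selection has total cost below 18.

18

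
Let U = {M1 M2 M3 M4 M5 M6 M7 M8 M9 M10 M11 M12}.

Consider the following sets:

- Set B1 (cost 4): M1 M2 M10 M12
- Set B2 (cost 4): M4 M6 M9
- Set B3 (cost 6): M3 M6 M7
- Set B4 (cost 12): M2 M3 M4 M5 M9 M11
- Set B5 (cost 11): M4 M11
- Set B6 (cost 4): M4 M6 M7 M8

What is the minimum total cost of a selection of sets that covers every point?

20

B1, B4, B6 together cover every point (B1 ∪ B4 ∪ B6 = {M1, M2, M3, M4, M5, M6, M7, M8, M9, M10, M11, M12}); total cost 4 + 12 + 4 = 20.
No covering selection has total cost below 20.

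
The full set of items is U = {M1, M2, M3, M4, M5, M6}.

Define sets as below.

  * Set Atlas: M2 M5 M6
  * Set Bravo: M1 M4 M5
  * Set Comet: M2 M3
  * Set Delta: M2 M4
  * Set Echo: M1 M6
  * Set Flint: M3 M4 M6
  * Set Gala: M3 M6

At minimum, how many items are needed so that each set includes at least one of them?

3

H = {M1, M2, M6} meets every set (each contains at least one member of H), and |H| = 3.
No choice of 2 items meets every set, so 3 is the minimum.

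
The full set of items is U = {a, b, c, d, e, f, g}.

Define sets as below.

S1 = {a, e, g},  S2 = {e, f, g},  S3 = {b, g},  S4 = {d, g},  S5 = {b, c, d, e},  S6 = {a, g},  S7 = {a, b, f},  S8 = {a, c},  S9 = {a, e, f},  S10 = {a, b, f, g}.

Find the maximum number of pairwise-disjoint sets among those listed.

S3, S8 are pairwise disjoint (S3={b,g}; S8={a,c}).
Every remaining set overlaps one of these, and no 3 of the listed sets are pairwise disjoint, so 2 is the maximum.

2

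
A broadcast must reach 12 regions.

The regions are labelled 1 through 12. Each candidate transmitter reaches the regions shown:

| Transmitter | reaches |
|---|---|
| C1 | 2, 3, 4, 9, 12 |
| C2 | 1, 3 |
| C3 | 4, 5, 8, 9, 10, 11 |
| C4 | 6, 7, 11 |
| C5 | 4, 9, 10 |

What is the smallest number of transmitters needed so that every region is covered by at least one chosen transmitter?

4

Take {C1, C2, C3, C4}. Their union is {1, 2, 3, 4, 5, 6, 7, 8, 9, 10, 11, 12}, which is all 12 regions.
No 3 of the 5 transmitters cover everything (all 10 combinations miss at least one region), so 4 is optimal.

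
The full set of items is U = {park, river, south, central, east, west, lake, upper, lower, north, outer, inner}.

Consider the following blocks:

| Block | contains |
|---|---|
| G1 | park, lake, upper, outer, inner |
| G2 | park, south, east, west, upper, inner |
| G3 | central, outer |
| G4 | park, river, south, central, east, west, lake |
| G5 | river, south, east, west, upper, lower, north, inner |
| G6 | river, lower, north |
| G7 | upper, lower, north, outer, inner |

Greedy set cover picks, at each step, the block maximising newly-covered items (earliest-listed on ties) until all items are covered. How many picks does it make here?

3

Greedy: pick G5 (covers 8 new) → pick G1 (covers 3 new) → pick G3 (covers 1 new). Total picks: 3.
(The true minimum cover uses only 2 blocks, so greedy is not optimal here.)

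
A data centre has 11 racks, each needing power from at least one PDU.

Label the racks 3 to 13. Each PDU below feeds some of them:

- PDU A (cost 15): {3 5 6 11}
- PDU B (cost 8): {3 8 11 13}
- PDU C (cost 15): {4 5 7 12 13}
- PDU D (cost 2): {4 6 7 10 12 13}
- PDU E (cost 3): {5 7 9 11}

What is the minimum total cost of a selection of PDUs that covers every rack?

B, D, E together cover every rack (B ∪ D ∪ E = {3, 4, 5, 6, 7, 8, 9, 10, 11, 12, 13}); total cost 8 + 2 + 3 = 13.
No covering selection has total cost below 13.

13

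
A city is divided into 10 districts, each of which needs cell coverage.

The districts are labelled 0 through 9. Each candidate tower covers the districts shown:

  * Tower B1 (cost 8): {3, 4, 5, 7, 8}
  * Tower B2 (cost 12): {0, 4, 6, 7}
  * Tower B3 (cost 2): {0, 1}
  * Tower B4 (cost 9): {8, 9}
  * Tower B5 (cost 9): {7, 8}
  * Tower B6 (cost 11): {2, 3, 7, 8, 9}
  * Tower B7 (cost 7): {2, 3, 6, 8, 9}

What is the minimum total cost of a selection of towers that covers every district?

17

B1, B3, B7 together cover every district (B1 ∪ B3 ∪ B7 = {0, 1, 2, 3, 4, 5, 6, 7, 8, 9}); total cost 8 + 2 + 7 = 17.
No covering selection has total cost below 17.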